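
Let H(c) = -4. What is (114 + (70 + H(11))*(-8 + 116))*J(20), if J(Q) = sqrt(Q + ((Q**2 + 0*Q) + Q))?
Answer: 14484*sqrt(110) ≈ 1.5191e+5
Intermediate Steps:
J(Q) = sqrt(Q**2 + 2*Q) (J(Q) = sqrt(Q + ((Q**2 + 0) + Q)) = sqrt(Q + (Q**2 + Q)) = sqrt(Q + (Q + Q**2)) = sqrt(Q**2 + 2*Q))
(114 + (70 + H(11))*(-8 + 116))*J(20) = (114 + (70 - 4)*(-8 + 116))*sqrt(20*(2 + 20)) = (114 + 66*108)*sqrt(20*22) = (114 + 7128)*sqrt(440) = 7242*(2*sqrt(110)) = 14484*sqrt(110)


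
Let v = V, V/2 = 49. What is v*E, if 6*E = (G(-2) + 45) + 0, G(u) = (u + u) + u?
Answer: 637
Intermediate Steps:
G(u) = 3*u (G(u) = 2*u + u = 3*u)
V = 98 (V = 2*49 = 98)
v = 98
E = 13/2 (E = ((3*(-2) + 45) + 0)/6 = ((-6 + 45) + 0)/6 = (39 + 0)/6 = (⅙)*39 = 13/2 ≈ 6.5000)
v*E = 98*(13/2) = 637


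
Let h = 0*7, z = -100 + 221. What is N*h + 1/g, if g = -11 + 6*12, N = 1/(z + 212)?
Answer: 1/61 ≈ 0.016393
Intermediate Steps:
z = 121
N = 1/333 (N = 1/(121 + 212) = 1/333 ≈ 0.0030030)
h = 0
g = 61 (g = -11 + 72 = 61)
N*h + 1/g = (1/333)*0 + 1/61 = 0 + 1/61 = 1/61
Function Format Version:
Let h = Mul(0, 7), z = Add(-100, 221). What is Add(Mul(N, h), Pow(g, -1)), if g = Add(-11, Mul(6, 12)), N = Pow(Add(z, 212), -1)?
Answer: Rational(1, 61) ≈ 0.016393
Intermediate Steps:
z = 121
N = Rational(1, 333) (N = Pow(Add(121, 212), -1) = Pow(333, -1) = Rational(1, 333) ≈ 0.0030030)
h = 0
g = 61 (g = Add(-11, 72) = 61)
Add(Mul(N, h), Pow(g, -1)) = Add(Mul(Rational(1, 333), 0), Pow(61, -1)) = Add(0, Rational(1, 61)) = Rational(1, 61)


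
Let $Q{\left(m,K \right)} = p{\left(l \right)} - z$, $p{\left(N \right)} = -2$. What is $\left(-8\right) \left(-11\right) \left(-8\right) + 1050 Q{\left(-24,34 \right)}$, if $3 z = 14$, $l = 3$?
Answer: $-7704$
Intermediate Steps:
$z = \frac{14}{3}$ ($z = \frac{1}{3} \cdot 14 = \frac{14}{3} \approx 4.6667$)
$Q{\left(m,K \right)} = - \frac{20}{3}$ ($Q{\left(m,K \right)} = -2 - \frac{14}{3} = - \frac{20}{3}$)
$\left(-8\right) \left(-11\right) \left(-8\right) + 1050 Q{\left(-24,34 \right)} = \left(-8\right) \left(-11\right) \left(-8\right) + 1050 \left(- \frac{20}{3}\right) = 88 \left(-8\right) - 7000 = -704 - 7000 = -7704$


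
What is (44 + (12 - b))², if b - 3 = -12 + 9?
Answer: 3136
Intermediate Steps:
b = 0 (b = 3 + (-12 + 9) = 3 - 3 = 0)
(44 + (12 - b))² = (44 + (12 - 1*0))² = (44 + (12 + 0))² = (44 + 12)² = 56² = 3136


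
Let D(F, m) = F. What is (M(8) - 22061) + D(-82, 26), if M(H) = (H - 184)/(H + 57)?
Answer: -1439471/65 ≈ -22146.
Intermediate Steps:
M(H) = (-184 + H)/(57 + H)
(M(8) - 22061) + D(-82, 26) = ((-184 + 8)/(57 + 8) - 22061) - 82 = (-176/65 - 22061) - 82 = -1434141/65 - 82 = -1439471/65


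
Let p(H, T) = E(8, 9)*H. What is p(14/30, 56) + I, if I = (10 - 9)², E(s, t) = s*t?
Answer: 173/5 ≈ 34.600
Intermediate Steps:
I = 1 (I = 1² = 1)
p(H, T) = 72*H (p(H, T) = (8*9)*H = 72*H)
p(14/30, 56) + I = 72*(14/30) + 1 = 72*(14*(1/30)) + 1 = 72*(7/15) + 1 = 168/5 + 1 = 173/5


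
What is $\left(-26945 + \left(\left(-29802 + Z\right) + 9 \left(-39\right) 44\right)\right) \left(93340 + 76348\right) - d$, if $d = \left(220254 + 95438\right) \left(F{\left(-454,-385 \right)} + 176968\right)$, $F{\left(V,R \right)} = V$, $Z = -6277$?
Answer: $-69039135672$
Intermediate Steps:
$d = 55724057688$ ($d = \left(220254 + 95438\right) \left(-454 + 176968\right) = 315692 \cdot 176514 = 55724057688$)
$\left(-26945 + \left(\left(-29802 + Z\right) + 9 \left(-39\right) 44\right)\right) \left(93340 + 76348\right) - d = \left(-26945 + \left(\left(-29802 - 6277\right) + 9 \left(-39\right) 44\right)\right) \left(93340 + 76348\right) - 55724057688 = \left(-26945 - 51523\right) 169688 - 55724057688 = \left(-78468\right) 169688 - 55724057688 = -13315077984 - 55724057688 = -69039135672$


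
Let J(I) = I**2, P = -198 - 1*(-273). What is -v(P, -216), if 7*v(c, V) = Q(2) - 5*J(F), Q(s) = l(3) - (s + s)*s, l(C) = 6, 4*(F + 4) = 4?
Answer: 47/7 ≈ 6.7143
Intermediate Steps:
P = 75 (P = -198 + 273 = 75)
F = -3 (F = -4 + (1/4)*4 = -4 + 1 = -3)
Q(s) = 6 - 2*s**2 (Q(s) = 6 - (s + s)*s = 6 - 2*s*s = 6 - 2*s**2)
v(c, V) = -47/7 (v(c, V) = ((6 - 2*2**2) - 5*(-3)**2)/7 = ((6 - 2*4) - 5*9)/7 = ((6 - 8) - 45)/7 = (-2 - 45)/7 = (1/7)*(-47) = -47/7)
-v(P, -216) = -1*(-47/7) = 47/7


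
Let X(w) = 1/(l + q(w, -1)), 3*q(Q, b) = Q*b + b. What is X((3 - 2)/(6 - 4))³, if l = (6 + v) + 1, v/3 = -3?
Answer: -8/125 ≈ -0.064000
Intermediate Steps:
v = -9 (v = 3*(-3) = -9)
q(Q, b) = b/3 + Q*b/3 (q(Q, b) = (Q*b + b)/3 = (b + Q*b)/3 = b/3 + Q*b/3)
l = -2 (l = (6 - 9) + 1 = -3 + 1 = -2)
X(w) = 1/(-7/3 - w/3) (X(w) = 1/(-2 + (⅓)*(-1)*(1 + w)) = 1/(-2 + (-⅓ - w/3)) = 1/(-7/3 - w/3))
X((3 - 2)/(6 - 4))³ = (-3/(7 + (3 - 2)/(6 - 4)))³ = (-3/(7 + 1/2))³ = (-3/(7 + 1*(½)))³ = (-3/(7 + ½))³ = (-3/15/2)³ = (-3*2/15)³ = (-⅖)³ = -8/125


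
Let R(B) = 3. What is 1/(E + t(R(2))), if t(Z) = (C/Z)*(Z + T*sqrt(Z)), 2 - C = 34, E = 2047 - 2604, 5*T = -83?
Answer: -44175/18964739 - 13280*sqrt(3)/18964739 ≈ -0.0035422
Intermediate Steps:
T = -83/5 (T = (1/5)*(-83) = -83/5 ≈ -16.600)
E = -557
C = -32 (C = 2 - 1*34 = 2 - 34 = -32)
t(Z) = -32*(Z - 83*sqrt(Z)/5)/Z (t(Z) = (-32/Z)*(Z - 83*sqrt(Z)/5) = -32*(Z - 83*sqrt(Z)/5)/Z)
1/(E + t(R(2))) = 1/(-557 + (-32 + 2656/(5*sqrt(3)))) = 1/(-557 + (-32 + 2656*(sqrt(3)/3)/5)) = 1/(-557 + (-32 + 2656*sqrt(3)/15)) = 1/(-589 + 2656*sqrt(3)/15)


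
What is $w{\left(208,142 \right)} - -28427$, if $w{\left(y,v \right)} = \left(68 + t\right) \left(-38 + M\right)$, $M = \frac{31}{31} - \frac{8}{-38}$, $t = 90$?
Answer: $\frac{429671}{19} \approx 22614.0$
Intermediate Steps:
$M = \frac{23}{19}$ ($M = 31 \cdot \frac{1}{31} - - \frac{4}{19} = 1 + \frac{4}{19} = \frac{23}{19} \approx 1.2105$)
$w{\left(y,v \right)} = - \frac{110442}{19}$ ($w{\left(y,v \right)} = \left(68 + 90\right) \left(-38 + \frac{23}{19}\right) = 158 \left(- \frac{699}{19}\right) = - \frac{110442}{19}$)
$w{\left(208,142 \right)} - -28427 = - \frac{110442}{19} - -28427 = - \frac{110442}{19} + 28427 = \frac{429671}{19}$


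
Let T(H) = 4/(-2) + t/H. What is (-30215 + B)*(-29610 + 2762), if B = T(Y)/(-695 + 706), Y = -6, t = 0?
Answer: 8923389216/11 ≈ 8.1122e+8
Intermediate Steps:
T(H) = -2 (T(H) = 4/(-2) + 0/H = 4*(-½) + 0 = -2 + 0 = -2)
B = -2/11 (B = -2/(-695 + 706) = -2/11 ≈ -0.18182)
(-30215 + B)*(-29610 + 2762) = (-30215 - 2/11)*(-29610 + 2762) = -332367/11*(-26848) = 8923389216/11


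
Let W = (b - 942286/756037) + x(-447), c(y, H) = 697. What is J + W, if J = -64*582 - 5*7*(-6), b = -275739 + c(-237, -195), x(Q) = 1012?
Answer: -1299336242/4177 ≈ -3.1107e+5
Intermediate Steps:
b = -275042 (b = -275739 + 697 = -275042)
J = -37038 (J = -37248 - 35*(-6) = -37248 + 210 = -37038)
W = -1144628516/4177 (W = (-275042 - 942286/756037) + 1012 = (-275042 - 942286*1/756037) + 1012 = (-275042 - 5206/4177) + 1012 = -1148855640/4177 + 1012 = -1144628516/4177 ≈ -2.7403e+5)
J + W = -37038 - 1144628516/4177 = -1299336242/4177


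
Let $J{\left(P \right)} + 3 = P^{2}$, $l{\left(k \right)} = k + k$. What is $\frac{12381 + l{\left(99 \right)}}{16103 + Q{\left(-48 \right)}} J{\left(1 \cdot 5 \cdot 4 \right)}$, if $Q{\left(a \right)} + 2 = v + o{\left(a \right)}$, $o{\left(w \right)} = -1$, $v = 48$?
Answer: $\frac{4993863}{16148} \approx 309.26$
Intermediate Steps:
$Q{\left(a \right)} = 45$ ($Q{\left(a \right)} = -2 + \left(48 - 1\right) = -2 + 47 = 45$)
$l{\left(k \right)} = 2 k$
$J{\left(P \right)} = -3 + P^{2}$
$\frac{12381 + l{\left(99 \right)}}{16103 + Q{\left(-48 \right)}} J{\left(1 \cdot 5 \cdot 4 \right)} = \frac{12381 + 2 \cdot 99}{16103 + 45} \left(-3 + \left(1 \cdot 5 \cdot 4\right)^{2}\right) = \frac{12381 + 198}{16148} \left(-3 + \left(5 \cdot 4\right)^{2}\right) = 12579 \cdot \frac{1}{16148} \left(-3 + 20^{2}\right) = \frac{12579 \left(-3 + 400\right)}{16148} = \frac{12579}{16148} \cdot 397 = \frac{4993863}{16148}$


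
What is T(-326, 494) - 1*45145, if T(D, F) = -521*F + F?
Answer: -302025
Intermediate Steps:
T(D, F) = -520*F
T(-326, 494) - 1*45145 = -520*494 - 1*45145 = -256880 - 45145 = -302025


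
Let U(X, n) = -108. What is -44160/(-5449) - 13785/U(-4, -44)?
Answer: 26627915/196164 ≈ 135.74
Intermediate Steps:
-44160/(-5449) - 13785/U(-4, -44) = -44160/(-5449) - 13785/(-108) = -44160*(-1/5449) - 13785*(-1/108) = 44160/5449 + 4595/36 = 26627915/196164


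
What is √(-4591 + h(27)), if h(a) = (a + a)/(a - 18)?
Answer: I*√4585 ≈ 67.713*I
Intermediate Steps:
h(a) = 2*a/(-18 + a) (h(a) = (2*a)/(-18 + a) = 2*a/(-18 + a))
√(-4591 + h(27)) = √(-4591 + 2*27/(-18 + 27)) = √(-4591 + 2*27/9) = √(-4591 + 2*27*(⅑)) = √(-4591 + 6) = √(-4585) = I*√4585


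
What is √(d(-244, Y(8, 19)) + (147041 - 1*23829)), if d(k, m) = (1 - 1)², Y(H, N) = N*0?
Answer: 2*√30803 ≈ 351.02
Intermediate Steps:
Y(H, N) = 0
d(k, m) = 0 (d(k, m) = 0² = 0)
√(d(-244, Y(8, 19)) + (147041 - 1*23829)) = √(0 + (147041 - 1*23829)) = √(0 + (147041 - 23829)) = √(0 + 123212) = √123212 = 2*√30803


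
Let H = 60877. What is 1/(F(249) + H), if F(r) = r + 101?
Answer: 1/61227 ≈ 1.6333e-5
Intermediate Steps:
F(r) = 101 + r
1/(F(249) + H) = 1/((101 + 249) + 60877) = 1/(350 + 60877) = 1/61227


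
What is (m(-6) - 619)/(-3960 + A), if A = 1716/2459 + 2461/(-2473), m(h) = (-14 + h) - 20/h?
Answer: 11596671049/72248974953 ≈ 0.16051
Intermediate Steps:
m(h) = -14 + h - 20/h
A = -1807931/6081107 (A = 1716*(1/2459) + 2461*(-1/2473) = 1716/2459 - 2461/2473 = -1807931/6081107 ≈ -0.29730)
(m(-6) - 619)/(-3960 + A) = ((-14 - 6 - 20/(-6)) - 619)/(-3960 - 1807931/6081107) = ((-14 - 6 - 20*(-1/6)) - 619)/(-24082991651/6081107) = ((-14 - 6 + 10/3) - 619)*(-6081107/24082991651) = (-50/3 - 619)*(-6081107/24082991651) = -1907/3*(-6081107/24082991651) = 11596671049/72248974953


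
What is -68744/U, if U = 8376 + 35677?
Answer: -68744/44053 ≈ -1.5605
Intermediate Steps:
U = 44053
-68744/U = -68744/44053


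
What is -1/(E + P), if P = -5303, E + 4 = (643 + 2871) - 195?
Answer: 1/1988 ≈ 0.00050302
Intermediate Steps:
E = 3315 (E = -4 + ((643 + 2871) - 195) = -4 + (3514 - 195) = -4 + 3319 = 3315)
-1/(E + P) = -1/(3315 - 5303) = -1/(-1988) = -1*(-1/1988) = 1/1988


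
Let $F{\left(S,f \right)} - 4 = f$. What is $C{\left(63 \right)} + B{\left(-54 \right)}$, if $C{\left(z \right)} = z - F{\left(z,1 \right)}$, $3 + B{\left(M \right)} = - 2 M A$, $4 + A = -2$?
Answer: $-593$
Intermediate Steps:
$A = -6$ ($A = -4 - 2 = -6$)
$F{\left(S,f \right)} = 4 + f$
$B{\left(M \right)} = -3 + 12 M$ ($B{\left(M \right)} = -3 + - 2 M \left(-6\right) = -3 + 12 M$)
$C{\left(z \right)} = -5 + z$ ($C{\left(z \right)} = z - \left(4 + 1\right) = z - 5 = -5 + z$)
$C{\left(63 \right)} + B{\left(-54 \right)} = \left(-5 + 63\right) + \left(-3 + 12 \left(-54\right)\right) = 58 - 651 = -593$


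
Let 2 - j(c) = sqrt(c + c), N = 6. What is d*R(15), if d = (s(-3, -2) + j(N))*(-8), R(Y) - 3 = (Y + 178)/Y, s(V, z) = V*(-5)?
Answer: -32368/15 + 3808*sqrt(3)/15 ≈ -1718.2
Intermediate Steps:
j(c) = 2 - sqrt(2)*sqrt(c) (j(c) = 2 - sqrt(c + c) = 2 - sqrt(2*c) = 2 - sqrt(2)*sqrt(c))
s(V, z) = -5*V
R(Y) = 3 + (178 + Y)/Y (R(Y) = 3 + (Y + 178)/Y = 3 + (178 + Y)/Y)
d = -136 + 16*sqrt(3) (d = (-5*(-3) + (2 - sqrt(2)*sqrt(6)))*(-8) = (15 + (2 - 2*sqrt(3)))*(-8) = (17 - 2*sqrt(3))*(-8) = -136 + 16*sqrt(3) ≈ -108.29)
d*R(15) = (-136 + 16*sqrt(3))*(4 + 178/15) = (-136 + 16*sqrt(3))*(238/15) = -32368/15 + 3808*sqrt(3)/15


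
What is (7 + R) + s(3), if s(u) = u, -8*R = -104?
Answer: 23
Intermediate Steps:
R = 13 (R = -⅛*(-104) = 13)
(7 + R) + s(3) = (7 + 13) + 3 = 20 + 3 = 23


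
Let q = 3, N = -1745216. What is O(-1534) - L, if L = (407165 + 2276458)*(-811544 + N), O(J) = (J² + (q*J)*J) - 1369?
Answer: 6861389352735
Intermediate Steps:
O(J) = -1369 + 4*J² (O(J) = (J² + (3*J)*J) - 1369 = (J² + 3*J²) - 1369 = 4*J² - 1369 = -1369 + 4*J²)
L = -6861379941480 (L = (407165 + 2276458)*(-811544 - 1745216) = 2683623*(-2556760) = -6861379941480)
O(-1534) - L = (-1369 + 4*(-1534)²) - 1*(-6861379941480) = (-1369 + 4*2353156) + 6861379941480 = (-1369 + 9412624) + 6861379941480 = 9411255 + 6861379941480 = 6861389352735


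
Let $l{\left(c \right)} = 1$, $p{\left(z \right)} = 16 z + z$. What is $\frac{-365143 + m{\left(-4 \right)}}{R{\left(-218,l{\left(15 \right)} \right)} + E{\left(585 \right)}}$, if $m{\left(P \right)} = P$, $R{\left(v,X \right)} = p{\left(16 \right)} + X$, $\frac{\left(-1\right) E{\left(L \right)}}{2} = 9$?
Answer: $- \frac{365147}{255} \approx -1431.9$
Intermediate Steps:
$p{\left(z \right)} = 17 z$
$E{\left(L \right)} = -18$ ($E{\left(L \right)} = \left(-2\right) 9 = -18$)
$R{\left(v,X \right)} = 272 + X$ ($R{\left(v,X \right)} = 17 \cdot 16 + X = 272 + X$)
$\frac{-365143 + m{\left(-4 \right)}}{R{\left(-218,l{\left(15 \right)} \right)} + E{\left(585 \right)}} = \frac{-365143 - 4}{\left(272 + 1\right) - 18} = - \frac{365147}{273 - 18} = - \frac{365147}{255}$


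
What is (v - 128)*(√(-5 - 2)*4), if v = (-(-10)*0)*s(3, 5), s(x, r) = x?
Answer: -512*I*√7 ≈ -1354.6*I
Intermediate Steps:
v = 0 (v = -(-10)*0*3 = -5*0*3 = 0*3 = 0)
(v - 128)*(√(-5 - 2)*4) = (0 - 128)*(√(-5 - 2)*4) = -128*√(-7)*4 = -128*I*√7*4 = -512*I*√7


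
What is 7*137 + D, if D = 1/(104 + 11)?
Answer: 110286/115 ≈ 959.01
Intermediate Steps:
D = 1/115 ≈ 0.0086956
7*137 + D = 7*137 + 1/115 = 959 + 1/115 = 110286/115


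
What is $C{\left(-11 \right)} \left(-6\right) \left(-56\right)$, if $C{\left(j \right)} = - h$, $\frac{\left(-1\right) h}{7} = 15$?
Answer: $35280$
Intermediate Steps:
$h = -105$ ($h = \left(-7\right) 15 = -105$)
$C{\left(j \right)} = 105$ ($C{\left(j \right)} = \left(-1\right) \left(-105\right) = 105$)
$C{\left(-11 \right)} \left(-6\right) \left(-56\right) = 105 \left(-6\right) \left(-56\right) = \left(-630\right) \left(-56\right) = 35280$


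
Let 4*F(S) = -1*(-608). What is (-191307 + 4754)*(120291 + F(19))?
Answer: -22469002979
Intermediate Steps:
F(S) = 152 (F(S) = (-1*(-608))/4 = (1/4)*608 = 152)
(-191307 + 4754)*(120291 + F(19)) = (-191307 + 4754)*(120291 + 152) = -186553*120443 = -22469002979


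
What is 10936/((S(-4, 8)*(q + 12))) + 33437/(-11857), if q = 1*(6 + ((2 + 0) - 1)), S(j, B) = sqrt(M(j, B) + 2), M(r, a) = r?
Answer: -33437/11857 - 5468*I*sqrt(2)/19 ≈ -2.82 - 407.0*I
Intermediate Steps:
S(j, B) = sqrt(2 + j) (S(j, B) = sqrt(j + 2) = sqrt(2 + j))
q = 7 (q = 1*(6 + (2 - 1)) = 1*(6 + 1) = 1*7 = 7)
10936/((S(-4, 8)*(q + 12))) + 33437/(-11857) = 10936/((sqrt(2 - 4)*(7 + 12))) + 33437/(-11857) = 10936/((sqrt(-2)*19)) + 33437*(-1/11857) = 10936/(((I*sqrt(2))*19)) - 33437/11857 = 10936/((19*I*sqrt(2))) - 33437/11857 = 10936*(-I*sqrt(2)/38) - 33437/11857 = -5468*I*sqrt(2)/19 - 33437/11857 = -33437/11857 - 5468*I*sqrt(2)/19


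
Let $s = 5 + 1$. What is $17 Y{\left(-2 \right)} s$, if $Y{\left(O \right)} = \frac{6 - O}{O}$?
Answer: $-408$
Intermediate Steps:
$Y{\left(O \right)} = \frac{6 - O}{O}$
$s = 6$
$17 Y{\left(-2 \right)} s = 17 \frac{6 - -2}{-2} \cdot 6 = 17 \left(- \frac{6 + 2}{2}\right) 6 = 17 \left(\left(- \frac{1}{2}\right) 8\right) 6 = 17 \left(-4\right) 6 = \left(-68\right) 6 = -408$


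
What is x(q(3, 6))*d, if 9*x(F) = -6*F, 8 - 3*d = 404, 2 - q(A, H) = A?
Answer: -88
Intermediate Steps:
q(A, H) = 2 - A
d = -132 (d = 8/3 - ⅓*404 = 8/3 - 404/3 = -132)
x(F) = -2*F/3 (x(F) = (-6*F)/9 = -2*F/3)
x(q(3, 6))*d = -2*(2 - 1*3)/3*(-132) = -2*(2 - 3)/3*(-132) = -⅔*(-1)*(-132) = (⅔)*(-132) = -88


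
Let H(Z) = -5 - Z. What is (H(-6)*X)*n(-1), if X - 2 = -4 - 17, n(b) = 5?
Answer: -95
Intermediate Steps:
X = -19 (X = 2 + (-4 - 17) = 2 - 21 = -19)
(H(-6)*X)*n(-1) = ((-5 - 1*(-6))*(-19))*5 = ((-5 + 6)*(-19))*5 = (1*(-19))*5 = -19*5 = -95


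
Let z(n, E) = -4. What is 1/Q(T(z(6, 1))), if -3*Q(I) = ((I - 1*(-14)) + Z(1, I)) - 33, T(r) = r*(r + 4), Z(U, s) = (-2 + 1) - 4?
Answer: ⅛ ≈ 0.12500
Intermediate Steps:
Z(U, s) = -5 (Z(U, s) = -1 - 4 = -5)
T(r) = r*(4 + r)
Q(I) = 8 - I/3 (Q(I) = -(((I - 1*(-14)) - 5) - 33)/3 = -(((I + 14) - 5) - 33)/3 = -(((14 + I) - 5) - 33)/3 = -((9 + I) - 33)/3 = -(-24 + I)/3 = 8 - I/3)
1/Q(T(z(6, 1))) = 1/(8 - (-4)*(4 - 4)/3) = 1/(8 - (-4)*0/3) = 1/(8 - ⅓*0) = 1/(8 + 0) = 1/8 = ⅛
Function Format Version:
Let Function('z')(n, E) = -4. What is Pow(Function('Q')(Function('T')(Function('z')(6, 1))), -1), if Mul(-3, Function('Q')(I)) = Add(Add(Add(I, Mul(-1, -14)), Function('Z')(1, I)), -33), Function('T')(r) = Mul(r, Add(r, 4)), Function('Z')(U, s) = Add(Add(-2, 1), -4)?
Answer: Rational(1, 8) ≈ 0.12500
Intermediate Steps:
Function('Z')(U, s) = -5 (Function('Z')(U, s) = Add(-1, -4) = -5)
Function('T')(r) = Mul(r, Add(4, r))
Function('Q')(I) = Add(8, Mul(Rational(-1, 3), I)) (Function('Q')(I) = Mul(Rational(-1, 3), Add(Add(Add(I, Mul(-1, -14)), -5), -33)) = Mul(Rational(-1, 3), Add(Add(Add(I, 14), -5), -33)) = Mul(Rational(-1, 3), Add(Add(Add(14, I), -5), -33)) = Mul(Rational(-1, 3), Add(Add(9, I), -33)) = Mul(Rational(-1, 3), Add(-24, I)) = Add(8, Mul(Rational(-1, 3), I)))
Pow(Function('Q')(Function('T')(Function('z')(6, 1))), -1) = Pow(Add(8, Mul(Rational(-1, 3), Mul(-4, Add(4, -4)))), -1) = Pow(Add(8, Mul(Rational(-1, 3), Mul(-4, 0))), -1) = Pow(Add(8, Mul(Rational(-1, 3), 0)), -1) = Pow(Add(8, 0), -1) = Pow(8, -1) = Rational(1, 8)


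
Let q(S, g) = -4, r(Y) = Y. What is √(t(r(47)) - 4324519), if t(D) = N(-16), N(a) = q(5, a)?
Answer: I*√4324523 ≈ 2079.5*I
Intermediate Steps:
N(a) = -4
t(D) = -4
√(t(r(47)) - 4324519) = √(-4 - 4324519) = √(-4324523) = I*√4324523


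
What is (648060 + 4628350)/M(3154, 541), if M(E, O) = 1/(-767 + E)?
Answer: 12594790670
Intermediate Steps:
(648060 + 4628350)/M(3154, 541) = (648060 + 4628350)/(1/(-767 + 3154)) = 5276410/(1/2387) = 5276410*2387 = 12594790670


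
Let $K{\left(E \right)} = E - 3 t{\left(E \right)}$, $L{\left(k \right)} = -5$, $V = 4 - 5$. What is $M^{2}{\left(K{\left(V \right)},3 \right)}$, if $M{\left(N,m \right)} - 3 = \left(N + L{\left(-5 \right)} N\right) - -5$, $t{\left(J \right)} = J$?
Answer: $0$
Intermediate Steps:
$V = -1$ ($V = 4 - 5 = -1$)
$K{\left(E \right)} = - 2 E$ ($K{\left(E \right)} = E - 3 E = - 2 E$)
$M{\left(N,m \right)} = 8 - 4 N$ ($M{\left(N,m \right)} = 3 + \left(\left(N - 5 N\right) - -5\right) = 3 - \left(-5 + 4 N\right) = 8 - 4 N$)
$M^{2}{\left(K{\left(V \right)},3 \right)} = \left(8 - 4 \left(\left(-2\right) \left(-1\right)\right)\right)^{2} = \left(8 - 8\right)^{2} = 0^{2} = 0$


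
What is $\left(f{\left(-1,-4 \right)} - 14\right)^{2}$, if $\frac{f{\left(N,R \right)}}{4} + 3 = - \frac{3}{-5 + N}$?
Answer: $576$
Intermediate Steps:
$f{\left(N,R \right)} = -12 - \frac{12}{-5 + N}$ ($f{\left(N,R \right)} = -12 + 4 \left(- \frac{3}{-5 + N}\right) = -12 - \frac{12}{-5 + N}$)
$\left(f{\left(-1,-4 \right)} - 14\right)^{2} = \left(\frac{12 \left(4 - -1\right)}{-5 - 1} - 14\right)^{2} = \left(\frac{12 \left(4 + 1\right)}{-6} - 14\right)^{2} = \left(12 \left(- \frac{1}{6}\right) 5 - 14\right)^{2} = \left(-10 - 14\right)^{2} = \left(-24\right)^{2} = 576$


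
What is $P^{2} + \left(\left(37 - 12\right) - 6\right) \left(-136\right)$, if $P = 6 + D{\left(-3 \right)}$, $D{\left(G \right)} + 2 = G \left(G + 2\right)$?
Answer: $-2535$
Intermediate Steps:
$D{\left(G \right)} = -2 + G \left(2 + G\right)$ ($D{\left(G \right)} = -2 + G \left(G + 2\right) = -2 + G \left(2 + G\right)$)
$P = 7$ ($P = 6 + \left(-2 + \left(-3\right)^{2} + 2 \left(-3\right)\right) = 6 - -1 = 6 + 1 = 7$)
$P^{2} + \left(\left(37 - 12\right) - 6\right) \left(-136\right) = 7^{2} + \left(\left(37 - 12\right) - 6\right) \left(-136\right) = 49 + \left(25 - 6\right) \left(-136\right) = 49 + 19 \left(-136\right) = 49 - 2584 = -2535$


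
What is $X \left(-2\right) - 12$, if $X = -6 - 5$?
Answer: $10$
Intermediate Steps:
$X = -11$
$X \left(-2\right) - 12 = \left(-11\right) \left(-2\right) - 12 = 22 - 12 = 10$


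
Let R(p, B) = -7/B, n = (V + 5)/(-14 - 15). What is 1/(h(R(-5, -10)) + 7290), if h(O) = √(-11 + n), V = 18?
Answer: 11745/85621069 - I*√1102/513726414 ≈ 0.00013717 - 6.4619e-8*I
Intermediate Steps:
n = -23/29 (n = (18 + 5)/(-14 - 15) = 23/(-29) = 23*(-1/29) = -23/29 ≈ -0.79310)
h(O) = 3*I*√1102/29 (h(O) = √(-11 - 23/29) = √(-342/29) = 3*I*√1102/29)
1/(h(R(-5, -10)) + 7290) = 1/(3*I*√1102/29 + 7290) = 1/(7290 + 3*I*√1102/29)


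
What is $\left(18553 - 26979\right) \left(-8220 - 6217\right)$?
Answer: $121646162$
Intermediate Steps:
$\left(18553 - 26979\right) \left(-8220 - 6217\right) = \left(-8426\right) \left(-14437\right) = 121646162$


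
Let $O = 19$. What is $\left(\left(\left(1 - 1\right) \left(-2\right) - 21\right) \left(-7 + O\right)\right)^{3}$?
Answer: $-16003008$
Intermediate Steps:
$\left(\left(\left(1 - 1\right) \left(-2\right) - 21\right) \left(-7 + O\right)\right)^{3} = \left(\left(\left(1 - 1\right) \left(-2\right) - 21\right) \left(-7 + 19\right)\right)^{3} = \left(\left(0 \left(-2\right) - 21\right) 12\right)^{3} = \left(\left(0 - 21\right) 12\right)^{3} = \left(\left(-21\right) 12\right)^{3} = \left(-252\right)^{3} = -16003008$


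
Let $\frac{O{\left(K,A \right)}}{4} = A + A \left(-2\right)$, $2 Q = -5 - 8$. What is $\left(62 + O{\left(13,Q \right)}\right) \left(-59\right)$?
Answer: $-5192$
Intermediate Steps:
$Q = - \frac{13}{2}$ ($Q = \frac{-5 - 8}{2} = \frac{1}{2} \left(-13\right) = - \frac{13}{2} \approx -6.5$)
$O{\left(K,A \right)} = - 4 A$ ($O{\left(K,A \right)} = 4 \left(A + A \left(-2\right)\right) = 4 \left(A - 2 A\right) = 4 \left(- A\right) = - 4 A$)
$\left(62 + O{\left(13,Q \right)}\right) \left(-59\right) = \left(62 - -26\right) \left(-59\right) = \left(62 + 26\right) \left(-59\right) = 88 \left(-59\right) = -5192$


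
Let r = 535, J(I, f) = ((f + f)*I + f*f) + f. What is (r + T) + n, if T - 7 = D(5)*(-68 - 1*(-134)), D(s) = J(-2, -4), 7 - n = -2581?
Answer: 4978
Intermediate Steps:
n = 2588 (n = 7 - 1*(-2581) = 7 + 2581 = 2588)
J(I, f) = f + f² + 2*I*f (J(I, f) = ((2*f)*I + f²) + f = (2*I*f + f²) + f = (f² + 2*I*f) + f = f + f² + 2*I*f)
D(s) = 28 (D(s) = -4*(1 - 4 + 2*(-2)) = -4*(1 - 4 - 4) = -4*(-7) = 28)
T = 1855 (T = 7 + 28*(-68 - 1*(-134)) = 7 + 28*(-68 + 134) = 7 + 28*66 = 7 + 1848 = 1855)
(r + T) + n = (535 + 1855) + 2588 = 2390 + 2588 = 4978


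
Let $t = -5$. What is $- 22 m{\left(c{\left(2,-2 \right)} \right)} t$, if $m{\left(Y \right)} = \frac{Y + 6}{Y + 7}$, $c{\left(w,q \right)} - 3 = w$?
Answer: $\frac{605}{6} \approx 100.83$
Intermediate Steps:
$c{\left(w,q \right)} = 3 + w$
$m{\left(Y \right)} = \frac{6 + Y}{7 + Y}$
$- 22 m{\left(c{\left(2,-2 \right)} \right)} t = - 22 \frac{6 + \left(3 + 2\right)}{7 + \left(3 + 2\right)} \left(-5\right) = - 22 \frac{6 + 5}{7 + 5} \left(-5\right) = - 22 \cdot \frac{1}{12} \cdot 11 \left(-5\right) = \left(-22\right) \frac{11}{12} \left(-5\right) = \left(- \frac{121}{6}\right) \left(-5\right) = \frac{605}{6}$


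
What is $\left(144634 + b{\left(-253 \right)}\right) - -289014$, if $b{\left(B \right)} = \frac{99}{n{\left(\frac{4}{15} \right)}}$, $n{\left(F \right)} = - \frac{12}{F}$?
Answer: $\frac{2168229}{5} \approx 4.3365 \cdot 10^{5}$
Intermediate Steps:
$b{\left(B \right)} = - \frac{11}{5}$ ($b{\left(B \right)} = \frac{99}{\left(-12\right) \frac{1}{4 \cdot \frac{1}{15}}} = \frac{99}{\left(-12\right) \frac{1}{\frac{4}{15}}} = \frac{99}{\left(-12\right) \frac{15}{4}} = \frac{99}{-45} = 99 \left(- \frac{1}{45}\right) = - \frac{11}{5}$)
$\left(144634 + b{\left(-253 \right)}\right) - -289014 = \left(144634 - \frac{11}{5}\right) - -289014 = \frac{723159}{5} + 289014 = \frac{2168229}{5}$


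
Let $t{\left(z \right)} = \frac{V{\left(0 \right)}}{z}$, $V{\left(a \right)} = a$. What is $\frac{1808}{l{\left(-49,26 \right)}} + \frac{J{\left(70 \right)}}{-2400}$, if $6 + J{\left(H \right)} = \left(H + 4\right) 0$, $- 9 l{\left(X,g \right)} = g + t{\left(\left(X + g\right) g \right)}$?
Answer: $- \frac{3254387}{5200} \approx -625.84$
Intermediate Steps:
$t{\left(z \right)} = 0$ ($t{\left(z \right)} = \frac{0}{z} = 0$)
$l{\left(X,g \right)} = - \frac{g}{9}$ ($l{\left(X,g \right)} = - \frac{g + 0}{9} = - \frac{g}{9}$)
$J{\left(H \right)} = -6$ ($J{\left(H \right)} = -6 + \left(H + 4\right) 0 = -6 + \left(4 + H\right) 0 = -6 + 0 = -6$)
$\frac{1808}{l{\left(-49,26 \right)}} + \frac{J{\left(70 \right)}}{-2400} = \frac{1808}{\left(- \frac{1}{9}\right) 26} - \frac{6}{-2400} = \frac{1808}{- \frac{26}{9}} - - \frac{1}{400} = 1808 \left(- \frac{9}{26}\right) + \frac{1}{400} = - \frac{8136}{13} + \frac{1}{400} = - \frac{3254387}{5200}$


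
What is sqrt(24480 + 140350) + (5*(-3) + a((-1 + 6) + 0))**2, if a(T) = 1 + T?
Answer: 81 + sqrt(164830) ≈ 486.99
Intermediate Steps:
sqrt(24480 + 140350) + (5*(-3) + a((-1 + 6) + 0))**2 = sqrt(24480 + 140350) + (5*(-3) + (1 + ((-1 + 6) + 0)))**2 = sqrt(164830) + (-15 + (1 + (5 + 0)))**2 = sqrt(164830) + (-15 + (1 + 5))**2 = sqrt(164830) + (-15 + 6)**2 = sqrt(164830) + (-9)**2 = sqrt(164830) + 81 = 81 + sqrt(164830)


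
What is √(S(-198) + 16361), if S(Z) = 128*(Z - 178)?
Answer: I*√31767 ≈ 178.23*I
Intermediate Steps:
S(Z) = -22784 + 128*Z (S(Z) = 128*(-178 + Z) = -22784 + 128*Z)
√(S(-198) + 16361) = √((-22784 + 128*(-198)) + 16361) = √((-22784 - 25344) + 16361) = √(-48128 + 16361) = √(-31767) = I*√31767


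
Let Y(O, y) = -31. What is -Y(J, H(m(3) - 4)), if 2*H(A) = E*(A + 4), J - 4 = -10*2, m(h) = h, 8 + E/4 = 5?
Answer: 31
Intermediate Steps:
E = -12 (E = -32 + 4*5 = -32 + 20 = -12)
J = -16 (J = 4 - 10*2 = 4 - 20 = -16)
H(A) = -24 - 6*A (H(A) = (-12*(A + 4))/2 = (-12*(4 + A))/2 = (-48 - 12*A)/2 = -24 - 6*A)
-Y(J, H(m(3) - 4)) = -1*(-31) = 31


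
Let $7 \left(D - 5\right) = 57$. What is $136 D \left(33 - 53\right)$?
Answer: $- \frac{250240}{7} \approx -35749.0$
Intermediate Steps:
$D = \frac{92}{7}$ ($D = 5 + \frac{1}{7} \cdot 57 = 5 + \frac{57}{7} = \frac{92}{7} \approx 13.143$)
$136 D \left(33 - 53\right) = 136 \cdot \frac{92}{7} \left(33 - 53\right) = \frac{12512}{7} \left(-20\right) = - \frac{250240}{7}$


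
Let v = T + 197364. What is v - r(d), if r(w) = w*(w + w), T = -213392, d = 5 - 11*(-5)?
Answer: -23228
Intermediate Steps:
d = 60 (d = 5 + 55 = 60)
v = -16028 (v = -213392 + 197364 = -16028)
r(w) = 2*w² (r(w) = w*(2*w) = 2*w²)
v - r(d) = -16028 - 2*60² = -16028 - 2*3600 = -16028 - 1*7200 = -16028 - 7200 = -23228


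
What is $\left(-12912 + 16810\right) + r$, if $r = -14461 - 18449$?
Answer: $-29012$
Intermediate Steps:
$r = -32910$ ($r = -14461 - 18449 = -32910$)
$\left(-12912 + 16810\right) + r = \left(-12912 + 16810\right) - 32910 = 3898 - 32910 = -29012$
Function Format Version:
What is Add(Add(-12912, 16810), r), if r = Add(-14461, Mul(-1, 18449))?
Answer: -29012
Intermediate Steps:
r = -32910 (r = Add(-14461, -18449) = -32910)
Add(Add(-12912, 16810), r) = Add(Add(-12912, 16810), -32910) = Add(3898, -32910) = -29012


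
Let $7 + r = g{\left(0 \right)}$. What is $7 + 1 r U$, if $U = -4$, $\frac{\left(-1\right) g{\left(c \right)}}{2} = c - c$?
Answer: $35$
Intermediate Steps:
$g{\left(c \right)} = 0$ ($g{\left(c \right)} = - 2 \left(c - c\right) = \left(-2\right) 0 = 0$)
$r = -7$ ($r = -7 + 0 = -7$)
$7 + 1 r U = 7 + 1 \left(\left(-7\right) \left(-4\right)\right) = 7 + 1 \cdot 28 = 7 + 28 = 35$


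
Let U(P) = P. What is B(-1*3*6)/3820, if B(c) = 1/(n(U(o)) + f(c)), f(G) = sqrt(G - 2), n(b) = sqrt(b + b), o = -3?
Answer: -I/(3820*sqrt(6) + 7640*sqrt(5)) ≈ -3.7821e-5*I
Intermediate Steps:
n(b) = sqrt(2)*sqrt(b) (n(b) = sqrt(2*b) = sqrt(2)*sqrt(b))
f(G) = sqrt(-2 + G)
B(c) = 1/(sqrt(-2 + c) + I*sqrt(6)) (B(c) = 1/(sqrt(2)*sqrt(-3) + sqrt(-2 + c)) = 1/(sqrt(2)*(I*sqrt(3)) + sqrt(-2 + c)) = 1/(I*sqrt(6) + sqrt(-2 + c)) = 1/(sqrt(-2 + c) + I*sqrt(6)))
B(-1*3*6)/3820 = 1/((sqrt(-2 - 1*3*6) + I*sqrt(6))*3820) = (1/3820)/(sqrt(-2 - 3*6) + I*sqrt(6)) = (1/3820)/(sqrt(-2 - 18) + I*sqrt(6)) = (1/3820)/(sqrt(-20) + I*sqrt(6)) = (1/3820)/(2*I*sqrt(5) + I*sqrt(6)) = (1/3820)/(I*sqrt(6) + 2*I*sqrt(5)) = 1/(3820*(I*sqrt(6) + 2*I*sqrt(5)))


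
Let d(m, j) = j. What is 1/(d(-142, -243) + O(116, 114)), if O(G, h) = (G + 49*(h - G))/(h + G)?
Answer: -115/27936 ≈ -0.0041166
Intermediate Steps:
O(G, h) = (-48*G + 49*h)/(G + h) (O(G, h) = (G + (-49*G + 49*h))/(G + h) = (-48*G + 49*h)/(G + h))
1/(d(-142, -243) + O(116, 114)) = 1/(-243 + (-48*116 + 49*114)/(116 + 114)) = 1/(-243 + (-5568 + 5586)/230) = 1/(-243 + (1/230)*18) = 1/(-243 + 9/115) = 1/(-27936/115) = -115/27936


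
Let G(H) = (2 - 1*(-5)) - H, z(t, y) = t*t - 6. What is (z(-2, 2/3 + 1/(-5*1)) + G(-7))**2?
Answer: 144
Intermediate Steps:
z(t, y) = -6 + t**2 (z(t, y) = t**2 - 6 = -6 + t**2)
G(H) = 7 - H (G(H) = (2 + 5) - H = 7 - H)
(z(-2, 2/3 + 1/(-5*1)) + G(-7))**2 = ((-6 + (-2)**2) + (7 - 1*(-7)))**2 = ((-6 + 4) + (7 + 7))**2 = (-2 + 14)**2 = 12**2 = 144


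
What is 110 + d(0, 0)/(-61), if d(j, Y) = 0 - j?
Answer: 110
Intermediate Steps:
d(j, Y) = -j
110 + d(0, 0)/(-61) = 110 - 1*0/(-61) = 110 + 0*(-1/61) = 110 + 0 = 110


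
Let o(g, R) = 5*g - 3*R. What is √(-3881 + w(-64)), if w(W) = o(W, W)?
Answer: I*√4009 ≈ 63.317*I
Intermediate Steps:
o(g, R) = -3*R + 5*g
w(W) = 2*W (w(W) = -3*W + 5*W = 2*W)
√(-3881 + w(-64)) = √(-3881 + 2*(-64)) = √(-3881 - 128) = √(-4009) = I*√4009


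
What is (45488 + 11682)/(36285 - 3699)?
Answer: 28585/16293 ≈ 1.7544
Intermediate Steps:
(45488 + 11682)/(36285 - 3699) = 57170/32586 = 57170*(1/32586) = 28585/16293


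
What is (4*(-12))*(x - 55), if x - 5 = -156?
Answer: 9888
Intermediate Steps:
x = -151 (x = 5 - 156 = -151)
(4*(-12))*(x - 55) = (4*(-12))*(-151 - 55) = -48*(-206) = 9888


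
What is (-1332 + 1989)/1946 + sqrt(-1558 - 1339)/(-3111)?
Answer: 657/1946 - I*sqrt(2897)/3111 ≈ 0.33762 - 0.017301*I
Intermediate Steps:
(-1332 + 1989)/1946 + sqrt(-1558 - 1339)/(-3111) = 657*(1/1946) + sqrt(-2897)*(-1/3111) = 657/1946 + (I*sqrt(2897))*(-1/3111) = 657/1946 - I*sqrt(2897)/3111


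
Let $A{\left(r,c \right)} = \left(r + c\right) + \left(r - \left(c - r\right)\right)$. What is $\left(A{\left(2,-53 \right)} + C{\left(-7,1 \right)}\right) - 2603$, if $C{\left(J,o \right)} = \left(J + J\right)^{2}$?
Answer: $-2401$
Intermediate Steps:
$A{\left(r,c \right)} = 3 r$ ($A{\left(r,c \right)} = \left(c + r\right) - \left(c - 2 r\right) = 3 r$)
$C{\left(J,o \right)} = 4 J^{2}$ ($C{\left(J,o \right)} = \left(2 J\right)^{2} = 4 J^{2}$)
$\left(A{\left(2,-53 \right)} + C{\left(-7,1 \right)}\right) - 2603 = \left(3 \cdot 2 + 4 \left(-7\right)^{2}\right) - 2603 = \left(6 + 4 \cdot 49\right) - 2603 = \left(6 + 196\right) - 2603 = 202 - 2603 = -2401$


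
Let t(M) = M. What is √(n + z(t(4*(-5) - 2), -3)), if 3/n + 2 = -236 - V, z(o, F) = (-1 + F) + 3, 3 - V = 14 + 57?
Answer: I*√29410/170 ≈ 1.0088*I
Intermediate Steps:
V = -68 (V = 3 - (14 + 57) = 3 - 1*71 = 3 - 71 = -68)
z(o, F) = 2 + F
n = -3/170 (n = 3/(-2 + (-236 - 1*(-68))) = 3/(-2 + (-236 + 68)) = 3/(-2 - 168) = 3/(-170) = 3*(-1/170) = -3/170 ≈ -0.017647)
√(n + z(t(4*(-5) - 2), -3)) = √(-3/170 + (2 - 3)) = √(-3/170 - 1) = √(-173/170) = I*√29410/170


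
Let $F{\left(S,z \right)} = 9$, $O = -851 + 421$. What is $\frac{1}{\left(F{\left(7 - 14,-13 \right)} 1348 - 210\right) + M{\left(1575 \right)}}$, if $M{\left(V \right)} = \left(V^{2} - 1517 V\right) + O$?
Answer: $\frac{1}{102842} \approx 9.7236 \cdot 10^{-6}$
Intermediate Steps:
$O = -430$
$M{\left(V \right)} = -430 + V^{2} - 1517 V$ ($M{\left(V \right)} = \left(V^{2} - 1517 V\right) - 430 = -430 + V^{2} - 1517 V$)
$\frac{1}{\left(F{\left(7 - 14,-13 \right)} 1348 - 210\right) + M{\left(1575 \right)}} = \frac{1}{\left(9 \cdot 1348 - 210\right) - \left(2389705 - 2480625\right)} = \frac{1}{\left(12132 - 210\right) - -90920} = \frac{1}{11922 + 90920} = \frac{1}{102842}$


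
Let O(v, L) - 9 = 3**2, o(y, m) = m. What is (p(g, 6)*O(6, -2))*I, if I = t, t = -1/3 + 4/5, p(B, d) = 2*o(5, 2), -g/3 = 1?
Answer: 168/5 ≈ 33.600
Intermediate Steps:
g = -3 (g = -3*1 = -3)
O(v, L) = 18 (O(v, L) = 9 + 3**2 = 9 + 9 = 18)
p(B, d) = 4 (p(B, d) = 2*2 = 4)
t = 7/15 (t = -1*1/3 + 4*(1/5) = -1/3 + 4/5 = 7/15 ≈ 0.46667)
I = 7/15 ≈ 0.46667
(p(g, 6)*O(6, -2))*I = (4*18)*(7/15) = 72*(7/15) = 168/5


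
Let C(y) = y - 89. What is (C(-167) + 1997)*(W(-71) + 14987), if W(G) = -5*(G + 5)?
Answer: 26666897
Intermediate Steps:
C(y) = -89 + y
W(G) = -25 - 5*G (W(G) = -5*(5 + G) = -25 - 5*G)
(C(-167) + 1997)*(W(-71) + 14987) = ((-89 - 167) + 1997)*((-25 - 5*(-71)) + 14987) = (-256 + 1997)*((-25 + 355) + 14987) = 1741*(330 + 14987) = 1741*15317 = 26666897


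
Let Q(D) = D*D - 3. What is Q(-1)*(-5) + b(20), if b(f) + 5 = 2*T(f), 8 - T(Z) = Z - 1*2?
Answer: -15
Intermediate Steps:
T(Z) = 10 - Z (T(Z) = 8 - (Z - 1*2) = 8 - (Z - 2) = 8 - (-2 + Z) = 8 + (2 - Z) = 10 - Z)
Q(D) = -3 + D² (Q(D) = D² - 3 = -3 + D²)
b(f) = 15 - 2*f (b(f) = -5 + 2*(10 - f) = -5 + (20 - 2*f) = 15 - 2*f)
Q(-1)*(-5) + b(20) = (-3 + (-1)²)*(-5) + (15 - 2*20) = (-3 + 1)*(-5) + (15 - 40) = -2*(-5) - 25 = 10 - 25 = -15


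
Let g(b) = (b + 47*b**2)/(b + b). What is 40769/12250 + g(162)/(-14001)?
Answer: 262082447/85756125 ≈ 3.0561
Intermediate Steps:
g(b) = (b + 47*b**2)/(2*b) (g(b) = (b + 47*b**2)/((2*b)) = (b + 47*b**2)*(1/(2*b)) = (b + 47*b**2)/(2*b))
40769/12250 + g(162)/(-14001) = 40769/12250 + (1/2 + (47/2)*162)/(-14001) = 40769*(1/12250) + (1/2 + 3807)*(-1/14001) = 40769/12250 + (7615/2)*(-1/14001) = 40769/12250 - 7615/28002 = 262082447/85756125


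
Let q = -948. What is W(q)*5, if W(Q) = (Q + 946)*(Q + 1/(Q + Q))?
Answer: 8987045/948 ≈ 9480.0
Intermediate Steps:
W(Q) = (946 + Q)*(Q + 1/(2*Q))
W(q)*5 = (½ + (-948)² + 473/(-948) + 946*(-948))*5 = (½ + 898704 + 473*(-1/948) - 896808)*5 = (½ + 898704 - 473/948 - 896808)*5 = (1797409/948)*5 = 8987045/948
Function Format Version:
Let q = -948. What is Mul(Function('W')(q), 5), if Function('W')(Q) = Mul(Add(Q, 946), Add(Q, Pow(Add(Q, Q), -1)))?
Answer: Rational(8987045, 948) ≈ 9480.0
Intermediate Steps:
Function('W')(Q) = Mul(Add(946, Q), Add(Q, Mul(Rational(1, 2), Pow(Q, -1)))) (Function('W')(Q) = Mul(Add(946, Q), Add(Q, Pow(Mul(2, Q), -1))) = Mul(Add(946, Q), Add(Q, Mul(Rational(1, 2), Pow(Q, -1)))))
Mul(Function('W')(q), 5) = Mul(Add(Rational(1, 2), Pow(-948, 2), Mul(473, Pow(-948, -1)), Mul(946, -948)), 5) = Mul(Add(Rational(1, 2), 898704, Mul(473, Rational(-1, 948)), -896808), 5) = Mul(Add(Rational(1, 2), 898704, Rational(-473, 948), -896808), 5) = Mul(Rational(1797409, 948), 5) = Rational(8987045, 948)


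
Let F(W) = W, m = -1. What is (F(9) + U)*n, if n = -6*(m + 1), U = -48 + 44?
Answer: 0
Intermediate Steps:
U = -4
n = 0 (n = -6*(-1 + 1) = -6*0 = 0)
(F(9) + U)*n = (9 - 4)*0 = 5*0 = 0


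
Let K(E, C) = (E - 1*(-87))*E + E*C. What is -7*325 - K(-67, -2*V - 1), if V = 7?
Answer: -1940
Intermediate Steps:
K(E, C) = C*E + E*(87 + E) (K(E, C) = (E + 87)*E + C*E = (87 + E)*E + C*E = E*(87 + E) + C*E = C*E + E*(87 + E))
-7*325 - K(-67, -2*V - 1) = -7*325 - (-67)*(87 + (-2*7 - 1) - 67) = -2275 - (-67)*(87 + (-14 - 1) - 67) = -2275 - (-67)*(87 - 15 - 67) = -2275 - (-67)*5 = -2275 - 1*(-335) = -2275 + 335 = -1940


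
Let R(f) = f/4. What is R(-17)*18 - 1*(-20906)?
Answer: 41659/2 ≈ 20830.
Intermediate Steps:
R(f) = f/4 (R(f) = f*(1/4) = f/4)
R(-17)*18 - 1*(-20906) = ((1/4)*(-17))*18 - 1*(-20906) = -17/4*18 + 20906 = -153/2 + 20906 = 41659/2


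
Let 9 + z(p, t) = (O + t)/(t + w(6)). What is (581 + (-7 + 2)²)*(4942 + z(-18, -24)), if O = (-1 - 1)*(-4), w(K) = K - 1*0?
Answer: 8969810/3 ≈ 2.9899e+6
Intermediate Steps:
w(K) = K (w(K) = K + 0 = K)
O = 8 (O = -2*(-4) = 8)
z(p, t) = -9 + (8 + t)/(6 + t) (z(p, t) = -9 + (8 + t)/(t + 6) = -9 + (8 + t)/(6 + t))
(581 + (-7 + 2)²)*(4942 + z(-18, -24)) = (581 + (-7 + 2)²)*(4942 + 2*(-23 - 4*(-24))/(6 - 24)) = (581 + (-5)²)*(4942 + 2*(-23 + 96)/(-18)) = (581 + 25)*(4942 + 2*(-1/18)*73) = 606*(4942 - 73/9) = 606*(44405/9) = 8969810/3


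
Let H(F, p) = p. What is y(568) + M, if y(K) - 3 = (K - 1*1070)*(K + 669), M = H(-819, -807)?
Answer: -621778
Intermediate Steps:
M = -807
y(K) = 3 + (-1070 + K)*(669 + K) (y(K) = 3 + (K - 1*1070)*(K + 669) = 3 + (K - 1070)*(669 + K) = 3 + (-1070 + K)*(669 + K))
y(568) + M = (-715827 + 568**2 - 401*568) - 807 = (-715827 + 322624 - 227768) - 807 = -620971 - 807 = -621778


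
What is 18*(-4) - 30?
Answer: -102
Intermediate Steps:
18*(-4) - 30 = -72 - 30 = -102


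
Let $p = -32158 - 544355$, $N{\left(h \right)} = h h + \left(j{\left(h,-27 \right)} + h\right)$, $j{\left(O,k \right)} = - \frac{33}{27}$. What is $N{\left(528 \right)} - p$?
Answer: $\frac{7702414}{9} \approx 8.5582 \cdot 10^{5}$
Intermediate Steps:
$j{\left(O,k \right)} = - \frac{11}{9}$ ($j{\left(O,k \right)} = \left(-33\right) \frac{1}{27} = - \frac{11}{9}$)
$N{\left(h \right)} = - \frac{11}{9} + h + h^{2}$ ($N{\left(h \right)} = h h + \left(- \frac{11}{9} + h\right) = h^{2} + \left(- \frac{11}{9} + h\right) = - \frac{11}{9} + h + h^{2}$)
$p = -576513$ ($p = -32158 - 544355 = -576513$)
$N{\left(528 \right)} - p = \left(- \frac{11}{9} + 528 + 528^{2}\right) - -576513 = \left(- \frac{11}{9} + 528 + 278784\right) + 576513 = \frac{2513797}{9} + 576513 = \frac{7702414}{9}$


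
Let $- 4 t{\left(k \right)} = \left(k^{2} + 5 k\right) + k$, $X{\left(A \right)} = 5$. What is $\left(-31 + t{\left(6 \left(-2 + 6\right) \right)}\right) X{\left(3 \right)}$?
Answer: $-1055$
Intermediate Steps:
$t{\left(k \right)} = - \frac{3 k}{2} - \frac{k^{2}}{4}$ ($t{\left(k \right)} = - \frac{\left(k^{2} + 5 k\right) + k}{4} = - \frac{k^{2} + 6 k}{4} = - \frac{3 k}{2} - \frac{k^{2}}{4}$)
$\left(-31 + t{\left(6 \left(-2 + 6\right) \right)}\right) X{\left(3 \right)} = \left(-31 - \frac{6 \left(-2 + 6\right) \left(6 + 6 \left(-2 + 6\right)\right)}{4}\right) 5 = \left(-31 - \frac{6 \cdot 4 \left(6 + 6 \cdot 4\right)}{4}\right) 5 = \left(-31 - 6 \left(6 + 24\right)\right) 5 = \left(-31 - 6 \cdot 30\right) 5 = \left(-31 - 180\right) 5 = \left(-211\right) 5 = -1055$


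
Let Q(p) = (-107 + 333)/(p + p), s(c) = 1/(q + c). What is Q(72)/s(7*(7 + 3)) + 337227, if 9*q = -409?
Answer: 218548069/648 ≈ 3.3727e+5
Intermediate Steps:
q = -409/9 (q = (⅑)*(-409) = -409/9 ≈ -45.444)
s(c) = 1/(-409/9 + c)
Q(p) = 113/p (Q(p) = 226/((2*p)) = 226*(1/(2*p)) = 113/p)
Q(72)/s(7*(7 + 3)) + 337227 = (113/72)/((9/(-409 + 9*(7*(7 + 3))))) + 337227 = (113*(1/72))/((9/(-409 + 9*(7*10)))) + 337227 = 113/(72*((9/(-409 + 9*70)))) + 337227 = 113/(72*((9/(-409 + 630)))) + 337227 = 113/(72*((9/221))) + 337227 = 113/(72*((9*(1/221)))) + 337227 = 113/(72*(9/221)) + 337227 = (113/72)*(221/9) + 337227 = 24973/648 + 337227 = 218548069/648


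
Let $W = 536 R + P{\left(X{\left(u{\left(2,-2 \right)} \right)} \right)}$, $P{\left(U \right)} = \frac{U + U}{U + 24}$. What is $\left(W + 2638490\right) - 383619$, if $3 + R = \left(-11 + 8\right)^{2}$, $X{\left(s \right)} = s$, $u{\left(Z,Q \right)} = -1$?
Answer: $\frac{51935999}{23} \approx 2.2581 \cdot 10^{6}$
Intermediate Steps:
$P{\left(U \right)} = \frac{2 U}{24 + U}$
$R = 6$ ($R = -3 + \left(-11 + 8\right)^{2} = -3 + \left(-3\right)^{2} = -3 + 9 = 6$)
$W = \frac{73966}{23}$ ($W = 536 \cdot 6 + 2 \left(-1\right) \frac{1}{24 - 1} = 3216 + 2 \left(-1\right) \frac{1}{23} = 3216 - \frac{2}{23} = \frac{73966}{23} \approx 3215.9$)
$\left(W + 2638490\right) - 383619 = \left(\frac{73966}{23} + 2638490\right) - 383619 = \frac{60759236}{23} - 383619 = \frac{51935999}{23}$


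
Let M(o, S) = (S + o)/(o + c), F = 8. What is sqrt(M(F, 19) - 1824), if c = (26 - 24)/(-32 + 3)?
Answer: I*sqrt(96309510)/230 ≈ 42.668*I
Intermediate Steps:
c = -2/29 (c = 2/(-29) = 2*(-1/29) = -2/29 ≈ -0.068966)
M(o, S) = (S + o)/(-2/29 + o) (M(o, S) = (S + o)/(o - 2/29) = (S + o)/(-2/29 + o))
sqrt(M(F, 19) - 1824) = sqrt(29*(19 + 8)/(-2 + 29*8) - 1824) = sqrt(29*27/(-2 + 232) - 1824) = sqrt(29*27/230 - 1824) = sqrt(29*(1/230)*27 - 1824) = sqrt(783/230 - 1824) = sqrt(-418737/230) = I*sqrt(96309510)/230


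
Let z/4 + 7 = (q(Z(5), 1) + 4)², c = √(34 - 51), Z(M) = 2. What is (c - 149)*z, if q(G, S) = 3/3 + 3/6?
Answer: -13857 + 93*I*√17 ≈ -13857.0 + 383.45*I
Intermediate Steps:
c = I*√17 (c = √(-17) = I*√17 ≈ 4.1231*I)
q(G, S) = 3/2 (q(G, S) = 3*(⅓) + 3*(⅙) = 1 + ½ = 3/2)
z = 93 (z = -28 + 4*(3/2 + 4)² = -28 + 4*(11/2)² = -28 + 4*(121/4) = -28 + 121 = 93)
(c - 149)*z = (I*√17 - 149)*93 = (-149 + I*√17)*93 = -13857 + 93*I*√17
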